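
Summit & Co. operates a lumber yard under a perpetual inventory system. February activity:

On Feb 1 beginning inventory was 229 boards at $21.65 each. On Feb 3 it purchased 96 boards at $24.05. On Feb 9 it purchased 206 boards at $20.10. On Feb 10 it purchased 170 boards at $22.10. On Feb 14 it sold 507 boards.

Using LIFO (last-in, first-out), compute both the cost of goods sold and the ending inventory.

COGS = $10,964.15; ending inventory = $4,200.10

Feb 14, 507 sold [LIFO — newest first]: 170 @ $22.10 + 206 @ $20.10 + 96 @ $24.05 + 35 @ $21.65 = $10,964.15
Ending inventory: 194 @ $21.65 = $4,200.10
Check: goods available $15,164.25 = COGS $10,964.15 + ending $4,200.10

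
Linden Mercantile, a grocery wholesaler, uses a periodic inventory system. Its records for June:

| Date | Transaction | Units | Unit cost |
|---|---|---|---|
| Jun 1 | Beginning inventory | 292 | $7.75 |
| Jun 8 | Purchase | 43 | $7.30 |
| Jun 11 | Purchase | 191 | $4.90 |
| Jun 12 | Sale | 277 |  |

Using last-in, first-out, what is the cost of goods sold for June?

Jun 12, 277 sold [LIFO — newest first]: 191 @ $4.90 + 43 @ $7.30 + 43 @ $7.75 = $1,583.05
Ending inventory: 249 @ $7.75 = $1,929.75

COGS = $1,583.05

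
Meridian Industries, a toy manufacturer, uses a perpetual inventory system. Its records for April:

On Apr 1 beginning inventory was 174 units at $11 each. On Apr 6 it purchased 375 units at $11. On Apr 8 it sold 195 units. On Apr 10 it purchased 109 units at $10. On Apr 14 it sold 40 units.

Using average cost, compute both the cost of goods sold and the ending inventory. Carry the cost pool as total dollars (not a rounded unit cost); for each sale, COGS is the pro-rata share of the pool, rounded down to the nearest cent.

COGS = $2,575.58; ending inventory = $4,553.42

After Apr 1: 174 on hand, pool $1,914.00 (≈ $11.0000 each)
After Apr 6: 549 on hand, pool $6,039.00 (≈ $11.0000 each)
Apr 8, sell 195: 195/549 × $6,039.00 → $2,145.00
After Apr 10: 463 on hand, pool $4,984.00 (≈ $10.7646 each)
Apr 14, sell 40: 40/463 × $4,984.00 → $430.58
Total COGS = $2,145.00 + $430.58 = $2,575.58
Ending inventory (cost pool remaining) = $4,553.42
Check: goods available $7,129.00 = COGS $2,575.58 + ending $4,553.42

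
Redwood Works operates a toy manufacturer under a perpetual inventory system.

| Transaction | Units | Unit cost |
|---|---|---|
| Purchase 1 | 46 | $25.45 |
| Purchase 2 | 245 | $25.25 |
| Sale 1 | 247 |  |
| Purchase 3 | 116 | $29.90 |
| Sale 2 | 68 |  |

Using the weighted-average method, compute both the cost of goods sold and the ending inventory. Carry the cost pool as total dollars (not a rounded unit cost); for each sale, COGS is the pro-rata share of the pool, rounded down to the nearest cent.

COGS = $8,191.39; ending inventory = $2,633.96

After Purchase 1: 46 on hand, pool $1,170.70 (≈ $25.4500 each)
After Purchase 2: 291 on hand, pool $7,356.95 (≈ $25.2816 each)
Sale 1, sell 247: 247/291 × $7,356.95 → $6,244.55
After Purchase 3: 160 on hand, pool $4,580.80 (≈ $28.6300 each)
Sale 2, sell 68: 68/160 × $4,580.80 → $1,946.84
Total COGS = $6,244.55 + $1,946.84 = $8,191.39
Ending inventory (cost pool remaining) = $2,633.96
Check: goods available $10,825.35 = COGS $8,191.39 + ending $2,633.96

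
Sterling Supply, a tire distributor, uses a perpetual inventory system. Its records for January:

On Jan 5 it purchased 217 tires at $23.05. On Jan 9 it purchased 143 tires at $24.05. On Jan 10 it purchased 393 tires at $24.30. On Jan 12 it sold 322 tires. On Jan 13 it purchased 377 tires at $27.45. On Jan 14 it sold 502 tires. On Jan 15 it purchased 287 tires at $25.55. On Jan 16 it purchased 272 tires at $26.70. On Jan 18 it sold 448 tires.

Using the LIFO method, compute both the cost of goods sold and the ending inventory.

Jan 12, 322 sold [LIFO — newest first]: 322 @ $24.30 = $7,824.60
Jan 14, 502 sold [LIFO — newest first]: 377 @ $27.45 + 71 @ $24.30 + 54 @ $24.05 = $13,372.65
Jan 18, 448 sold [LIFO — newest first]: 272 @ $26.70 + 176 @ $25.55 = $11,759.20
Total COGS = $7,824.60 + $13,372.65 + $11,759.20 = $32,956.45
Ending inventory: 217 @ $23.05 + 89 @ $24.05 + 111 @ $25.55 = $9,978.35
Check: goods available $42,934.80 = COGS $32,956.45 + ending $9,978.35

COGS = $32,956.45; ending inventory = $9,978.35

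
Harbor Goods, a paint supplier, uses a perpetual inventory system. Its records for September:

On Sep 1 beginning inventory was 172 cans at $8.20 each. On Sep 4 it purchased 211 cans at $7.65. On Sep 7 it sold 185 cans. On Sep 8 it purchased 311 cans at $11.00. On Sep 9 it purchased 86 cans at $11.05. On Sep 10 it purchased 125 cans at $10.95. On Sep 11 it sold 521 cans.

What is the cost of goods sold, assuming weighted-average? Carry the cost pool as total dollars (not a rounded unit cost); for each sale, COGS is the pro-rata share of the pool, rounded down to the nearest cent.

COGS = $6,745.94

After Sep 1: 172 on hand, pool $1,410.40 (≈ $8.2000 each)
After Sep 4: 383 on hand, pool $3,024.55 (≈ $7.8970 each)
Sep 7, sell 185: 185/383 × $3,024.55 → $1,460.94
After Sep 8: 509 on hand, pool $4,984.61 (≈ $9.7929 each)
After Sep 9: 595 on hand, pool $5,934.91 (≈ $9.9746 each)
After Sep 10: 720 on hand, pool $7,303.66 (≈ $10.1440 each)
Sep 11, sell 521: 521/720 × $7,303.66 → $5,285.00
Total COGS = $1,460.94 + $5,285.00 = $6,745.94
Ending inventory (cost pool remaining) = $2,018.66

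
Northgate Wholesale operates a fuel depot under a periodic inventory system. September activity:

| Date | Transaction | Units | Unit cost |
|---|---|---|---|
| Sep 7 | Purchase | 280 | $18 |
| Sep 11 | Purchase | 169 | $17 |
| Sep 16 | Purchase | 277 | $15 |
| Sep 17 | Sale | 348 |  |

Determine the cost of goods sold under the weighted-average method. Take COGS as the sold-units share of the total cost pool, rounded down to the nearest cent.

Sep 17, sell 348: 348/726 × $12,068.00 → $5,784.66
Ending inventory (cost pool remaining) = $6,283.34
Check: goods available $12,068.00 = COGS $5,784.66 + ending $6,283.34

COGS = $5,784.66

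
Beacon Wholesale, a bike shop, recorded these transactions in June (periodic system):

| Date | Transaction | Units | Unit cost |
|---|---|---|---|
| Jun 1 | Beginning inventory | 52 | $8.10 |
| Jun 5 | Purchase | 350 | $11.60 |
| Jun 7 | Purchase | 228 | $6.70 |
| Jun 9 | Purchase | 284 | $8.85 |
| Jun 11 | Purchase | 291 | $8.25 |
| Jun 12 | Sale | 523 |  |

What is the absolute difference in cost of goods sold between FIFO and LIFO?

$837.95

FIFO COGS: 52 @ $8.10 + 350 @ $11.60 + 121 @ $6.70 = $5,291.90
LIFO COGS: 291 @ $8.25 + 232 @ $8.85 = $4,453.95
Difference = |$5,291.90 − $4,453.95| = $837.95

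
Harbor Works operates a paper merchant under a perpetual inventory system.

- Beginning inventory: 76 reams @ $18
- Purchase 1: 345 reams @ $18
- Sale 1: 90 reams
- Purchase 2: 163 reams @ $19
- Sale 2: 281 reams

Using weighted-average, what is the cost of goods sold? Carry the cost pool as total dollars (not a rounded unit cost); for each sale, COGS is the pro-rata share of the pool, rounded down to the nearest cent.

COGS = $6,770.71

After Beginning: 76 on hand, pool $1,368.00 (≈ $18.0000 each)
After Purchase 1: 421 on hand, pool $7,578.00 (≈ $18.0000 each)
Sale 1, sell 90: 90/421 × $7,578.00 → $1,620.00
After Purchase 2: 494 on hand, pool $9,055.00 (≈ $18.3300 each)
Sale 2, sell 281: 281/494 × $9,055.00 → $5,150.71
Total COGS = $1,620.00 + $5,150.71 = $6,770.71
Ending inventory (cost pool remaining) = $3,904.29
Check: goods available $10,675.00 = COGS $6,770.71 + ending $3,904.29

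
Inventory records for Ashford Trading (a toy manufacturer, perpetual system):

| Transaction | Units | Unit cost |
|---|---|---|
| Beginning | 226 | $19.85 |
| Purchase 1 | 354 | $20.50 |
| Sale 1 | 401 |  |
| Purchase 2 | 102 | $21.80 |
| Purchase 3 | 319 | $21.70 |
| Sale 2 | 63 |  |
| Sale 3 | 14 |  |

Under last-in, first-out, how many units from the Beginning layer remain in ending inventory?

Sale 1 (401) [LIFO — newest first]: 354 @ $20.50 + 47 @ $19.85 = $8,189.95
Sale 2 (63) [LIFO — newest first]: 63 @ $21.70 = $1,367.10
Sale 3 (14) [LIFO — newest first]: 14 @ $21.70 = $303.80
Total COGS = $8,189.95 + $1,367.10 + $303.80 = $9,860.85
Ending inventory: 179 @ $19.85 + 102 @ $21.80 + 242 @ $21.70 = $11,028.15

179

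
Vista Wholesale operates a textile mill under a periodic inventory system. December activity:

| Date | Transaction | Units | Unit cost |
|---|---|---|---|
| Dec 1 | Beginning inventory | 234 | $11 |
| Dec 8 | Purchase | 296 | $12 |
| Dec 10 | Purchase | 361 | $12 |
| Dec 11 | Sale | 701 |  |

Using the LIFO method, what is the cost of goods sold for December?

COGS = $8,368

Dec 11, 701 sold [LIFO — newest first]: 361 @ $12 + 296 @ $12 + 44 @ $11 = $8,368
Ending inventory: 190 @ $11 = $2,090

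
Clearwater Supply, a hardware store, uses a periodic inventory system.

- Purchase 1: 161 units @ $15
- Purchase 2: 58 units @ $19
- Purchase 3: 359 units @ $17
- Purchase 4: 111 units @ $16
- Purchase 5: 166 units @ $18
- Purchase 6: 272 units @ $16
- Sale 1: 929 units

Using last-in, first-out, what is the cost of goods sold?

Sale 1 (929) [LIFO — newest first]: 272 @ $16 + 166 @ $18 + 111 @ $16 + 359 @ $17 + 21 @ $19 = $15,618
Ending inventory: 161 @ $15 + 37 @ $19 = $3,118
Check: goods available $18,736 = COGS $15,618 + ending $3,118

COGS = $15,618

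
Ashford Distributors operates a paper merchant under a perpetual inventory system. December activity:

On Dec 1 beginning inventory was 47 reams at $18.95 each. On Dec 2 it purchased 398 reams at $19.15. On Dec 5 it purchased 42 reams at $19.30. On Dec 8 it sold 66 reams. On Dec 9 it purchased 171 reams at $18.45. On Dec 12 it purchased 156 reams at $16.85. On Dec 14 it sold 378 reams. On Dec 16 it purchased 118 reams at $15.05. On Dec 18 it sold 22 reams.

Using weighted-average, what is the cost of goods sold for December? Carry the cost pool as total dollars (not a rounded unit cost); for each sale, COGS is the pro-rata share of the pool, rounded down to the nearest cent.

After Dec 1: 47 on hand, pool $890.65 (≈ $18.9500 each)
After Dec 2: 445 on hand, pool $8,512.35 (≈ $19.1289 each)
After Dec 5: 487 on hand, pool $9,322.95 (≈ $19.1436 each)
Dec 8, sell 66: 66/487 × $9,322.95 → $1,263.47
After Dec 9: 592 on hand, pool $11,214.43 (≈ $18.9433 each)
After Dec 12: 748 on hand, pool $13,843.03 (≈ $18.5067 each)
Dec 14, sell 378: 378/748 × $13,843.03 → $6,995.54
After Dec 16: 488 on hand, pool $8,623.39 (≈ $17.6709 each)
Dec 18, sell 22: 22/488 × $8,623.39 → $388.75
Total COGS = $1,263.47 + $6,995.54 + $388.75 = $8,647.76
Ending inventory (cost pool remaining) = $8,234.64
Check: goods available $16,882.40 = COGS $8,647.76 + ending $8,234.64

COGS = $8,647.76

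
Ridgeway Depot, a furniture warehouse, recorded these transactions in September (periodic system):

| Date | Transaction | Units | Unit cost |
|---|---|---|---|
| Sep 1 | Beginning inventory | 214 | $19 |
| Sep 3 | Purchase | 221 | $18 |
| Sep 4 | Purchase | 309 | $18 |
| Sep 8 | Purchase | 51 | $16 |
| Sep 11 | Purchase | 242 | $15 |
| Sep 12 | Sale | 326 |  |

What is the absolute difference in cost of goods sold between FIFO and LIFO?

$1,042

FIFO COGS: 214 @ $19 + 112 @ $18 = $6,082
LIFO COGS: 242 @ $15 + 51 @ $16 + 33 @ $18 = $5,040
Difference = |$6,082 − $5,040| = $1,042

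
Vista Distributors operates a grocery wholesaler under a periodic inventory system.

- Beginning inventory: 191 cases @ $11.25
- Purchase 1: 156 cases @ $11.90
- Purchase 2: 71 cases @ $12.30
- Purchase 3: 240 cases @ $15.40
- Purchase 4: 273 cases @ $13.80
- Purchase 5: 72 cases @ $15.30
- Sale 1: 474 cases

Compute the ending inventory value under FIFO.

Ending inventory = $7,702.60

Sale 1 (474) [FIFO — oldest first]: 191 @ $11.25 + 156 @ $11.90 + 71 @ $12.30 + 56 @ $15.40 = $5,740.85
Ending inventory: 184 @ $15.40 + 273 @ $13.80 + 72 @ $15.30 = $7,702.60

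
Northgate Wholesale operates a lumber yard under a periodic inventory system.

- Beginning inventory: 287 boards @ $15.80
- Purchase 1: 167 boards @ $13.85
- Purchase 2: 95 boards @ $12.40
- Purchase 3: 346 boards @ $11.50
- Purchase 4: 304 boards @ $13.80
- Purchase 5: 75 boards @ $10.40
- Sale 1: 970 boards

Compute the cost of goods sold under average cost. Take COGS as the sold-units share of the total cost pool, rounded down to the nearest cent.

COGS = $12,928.06

Sale 1, sell 970: 970/1274 × $16,979.75 → $12,928.06
Ending inventory (cost pool remaining) = $4,051.69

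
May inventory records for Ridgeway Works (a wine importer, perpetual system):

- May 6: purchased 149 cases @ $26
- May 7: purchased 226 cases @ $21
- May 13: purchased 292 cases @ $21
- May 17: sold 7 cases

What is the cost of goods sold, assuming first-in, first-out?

May 17, 7 sold [FIFO — oldest first]: 7 @ $26 = $182
Ending inventory: 142 @ $26 + 226 @ $21 + 292 @ $21 = $14,570
Check: goods available $14,752 = COGS $182 + ending $14,570

COGS = $182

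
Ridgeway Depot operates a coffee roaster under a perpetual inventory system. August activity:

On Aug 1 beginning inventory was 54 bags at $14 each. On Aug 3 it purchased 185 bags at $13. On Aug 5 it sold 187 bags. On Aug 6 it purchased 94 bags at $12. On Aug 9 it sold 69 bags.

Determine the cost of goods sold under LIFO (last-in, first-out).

COGS = $3,261

Aug 5, 187 sold [LIFO — newest first]: 185 @ $13 + 2 @ $14 = $2,433
Aug 9, 69 sold [LIFO — newest first]: 69 @ $12 = $828
Total COGS = $2,433 + $828 = $3,261
Ending inventory: 52 @ $14 + 25 @ $12 = $1,028
Check: goods available $4,289 = COGS $3,261 + ending $1,028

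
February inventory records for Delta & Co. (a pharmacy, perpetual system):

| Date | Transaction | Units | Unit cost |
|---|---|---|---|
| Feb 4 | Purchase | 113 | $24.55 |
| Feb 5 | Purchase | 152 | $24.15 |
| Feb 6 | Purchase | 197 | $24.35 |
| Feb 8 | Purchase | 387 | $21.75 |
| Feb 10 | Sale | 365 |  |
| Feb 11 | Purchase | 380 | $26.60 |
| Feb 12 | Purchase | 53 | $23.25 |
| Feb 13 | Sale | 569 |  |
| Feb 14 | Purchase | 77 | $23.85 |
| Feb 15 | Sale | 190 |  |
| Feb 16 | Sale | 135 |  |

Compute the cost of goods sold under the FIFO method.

COGS = $30,464.65

Feb 10, 365 sold [FIFO — oldest first]: 113 @ $24.55 + 152 @ $24.15 + 100 @ $24.35 = $8,879.95
Feb 13, 569 sold [FIFO — oldest first]: 97 @ $24.35 + 387 @ $21.75 + 85 @ $26.60 = $13,040.20
Feb 15, 190 sold [FIFO — oldest first]: 190 @ $26.60 = $5,054.00
Feb 16, 135 sold [FIFO — oldest first]: 105 @ $26.60 + 30 @ $23.25 = $3,490.50
Total COGS = $8,879.95 + $13,040.20 + $5,054.00 + $3,490.50 = $30,464.65
Ending inventory: 23 @ $23.25 + 77 @ $23.85 = $2,371.20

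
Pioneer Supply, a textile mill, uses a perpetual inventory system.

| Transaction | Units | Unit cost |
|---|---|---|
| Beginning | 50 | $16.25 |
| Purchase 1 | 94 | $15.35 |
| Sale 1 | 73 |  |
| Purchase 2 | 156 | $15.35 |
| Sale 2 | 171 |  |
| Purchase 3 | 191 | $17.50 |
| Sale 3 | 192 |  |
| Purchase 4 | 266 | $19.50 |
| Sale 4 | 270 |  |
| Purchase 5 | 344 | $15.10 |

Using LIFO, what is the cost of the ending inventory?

Sale 1 (73) [LIFO — newest first]: 73 @ $15.35 = $1,120.55
Sale 2 (171) [LIFO — newest first]: 156 @ $15.35 + 15 @ $15.35 = $2,624.85
Sale 3 (192) [LIFO — newest first]: 191 @ $17.50 + 1 @ $15.35 = $3,357.85
Sale 4 (270) [LIFO — newest first]: 266 @ $19.50 + 4 @ $15.35 = $5,248.40
Total COGS = $1,120.55 + $2,624.85 + $3,357.85 + $5,248.40 = $12,351.65
Ending inventory: 50 @ $16.25 + 1 @ $15.35 + 344 @ $15.10 = $6,022.25

Ending inventory = $6,022.25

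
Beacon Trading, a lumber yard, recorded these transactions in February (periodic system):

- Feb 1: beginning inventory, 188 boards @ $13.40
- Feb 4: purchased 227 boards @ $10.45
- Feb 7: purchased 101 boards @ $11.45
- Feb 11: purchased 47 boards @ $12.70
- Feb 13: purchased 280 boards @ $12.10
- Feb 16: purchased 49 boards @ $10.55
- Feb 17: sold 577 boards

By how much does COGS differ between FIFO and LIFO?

FIFO COGS: 188 @ $13.40 + 227 @ $10.45 + 101 @ $11.45 + 47 @ $12.70 + 14 @ $12.10 = $6,814.10
LIFO COGS: 49 @ $10.55 + 280 @ $12.10 + 47 @ $12.70 + 101 @ $11.45 + 100 @ $10.45 = $6,703.30
Difference = |$6,814.10 − $6,703.30| = $110.80

$110.80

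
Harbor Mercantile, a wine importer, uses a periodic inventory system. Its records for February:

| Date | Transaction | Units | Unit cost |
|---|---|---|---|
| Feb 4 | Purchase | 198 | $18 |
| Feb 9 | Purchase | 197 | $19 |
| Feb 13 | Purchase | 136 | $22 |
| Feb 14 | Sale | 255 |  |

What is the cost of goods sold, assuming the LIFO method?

COGS = $5,253

Feb 14, 255 sold [LIFO — newest first]: 136 @ $22 + 119 @ $19 = $5,253
Ending inventory: 198 @ $18 + 78 @ $19 = $5,046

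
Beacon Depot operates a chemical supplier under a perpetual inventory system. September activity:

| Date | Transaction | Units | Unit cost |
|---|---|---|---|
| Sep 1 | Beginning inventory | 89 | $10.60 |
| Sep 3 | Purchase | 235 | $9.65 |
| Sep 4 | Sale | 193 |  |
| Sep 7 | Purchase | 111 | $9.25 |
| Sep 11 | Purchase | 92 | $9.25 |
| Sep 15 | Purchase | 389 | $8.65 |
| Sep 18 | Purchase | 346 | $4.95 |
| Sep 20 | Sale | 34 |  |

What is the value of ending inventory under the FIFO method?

Ending inventory = $7,891.35

Sep 4, 193 sold [FIFO — oldest first]: 89 @ $10.60 + 104 @ $9.65 = $1,947.00
Sep 20, 34 sold [FIFO — oldest first]: 34 @ $9.65 = $328.10
Total COGS = $1,947.00 + $328.10 = $2,275.10
Ending inventory: 97 @ $9.65 + 111 @ $9.25 + 92 @ $9.25 + 389 @ $8.65 + 346 @ $4.95 = $7,891.35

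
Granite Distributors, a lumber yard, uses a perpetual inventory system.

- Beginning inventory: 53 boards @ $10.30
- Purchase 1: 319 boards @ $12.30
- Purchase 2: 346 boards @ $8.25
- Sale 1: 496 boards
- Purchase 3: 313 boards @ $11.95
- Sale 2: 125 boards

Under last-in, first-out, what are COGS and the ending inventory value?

Sale 1 (496) [LIFO — newest first]: 346 @ $8.25 + 150 @ $12.30 = $4,699.50
Sale 2 (125) [LIFO — newest first]: 125 @ $11.95 = $1,493.75
Total COGS = $4,699.50 + $1,493.75 = $6,193.25
Ending inventory: 53 @ $10.30 + 169 @ $12.30 + 188 @ $11.95 = $4,871.20

COGS = $6,193.25; ending inventory = $4,871.20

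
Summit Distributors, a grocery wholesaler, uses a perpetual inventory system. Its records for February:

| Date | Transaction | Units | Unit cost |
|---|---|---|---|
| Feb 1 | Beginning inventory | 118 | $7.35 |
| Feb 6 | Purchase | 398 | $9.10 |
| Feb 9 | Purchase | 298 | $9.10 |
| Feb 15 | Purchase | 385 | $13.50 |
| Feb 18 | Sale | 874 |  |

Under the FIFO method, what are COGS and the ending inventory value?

Feb 18, 874 sold [FIFO — oldest first]: 118 @ $7.35 + 398 @ $9.10 + 298 @ $9.10 + 60 @ $13.50 = $8,010.90
Ending inventory: 325 @ $13.50 = $4,387.50

COGS = $8,010.90; ending inventory = $4,387.50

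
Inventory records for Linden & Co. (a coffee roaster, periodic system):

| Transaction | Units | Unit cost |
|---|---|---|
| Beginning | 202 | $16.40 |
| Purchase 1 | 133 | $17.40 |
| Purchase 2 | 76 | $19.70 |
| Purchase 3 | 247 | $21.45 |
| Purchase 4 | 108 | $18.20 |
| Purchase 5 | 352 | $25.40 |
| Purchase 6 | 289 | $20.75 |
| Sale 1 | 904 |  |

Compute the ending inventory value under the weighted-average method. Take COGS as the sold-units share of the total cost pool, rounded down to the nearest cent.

Ending inventory = $10,483.82

Sale 1, sell 904: 904/1407 × $29,325.50 → $18,841.68
Ending inventory (cost pool remaining) = $10,483.82
Check: goods available $29,325.50 = COGS $18,841.68 + ending $10,483.82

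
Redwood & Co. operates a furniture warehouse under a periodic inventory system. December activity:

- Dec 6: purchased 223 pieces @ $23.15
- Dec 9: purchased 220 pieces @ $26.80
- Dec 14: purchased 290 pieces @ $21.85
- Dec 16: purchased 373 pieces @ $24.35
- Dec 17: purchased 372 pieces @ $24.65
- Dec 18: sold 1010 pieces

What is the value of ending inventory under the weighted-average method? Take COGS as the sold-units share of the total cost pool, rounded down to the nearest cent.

Ending inventory = $11,287.51

Dec 18, sell 1010: 1010/1478 × $35,647.30 → $24,359.79
Ending inventory (cost pool remaining) = $11,287.51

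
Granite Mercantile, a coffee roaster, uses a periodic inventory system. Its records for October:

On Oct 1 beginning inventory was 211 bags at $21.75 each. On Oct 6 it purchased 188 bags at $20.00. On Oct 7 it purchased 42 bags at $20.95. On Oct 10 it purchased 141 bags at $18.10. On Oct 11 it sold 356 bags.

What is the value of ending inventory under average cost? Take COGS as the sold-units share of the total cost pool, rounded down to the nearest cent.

Oct 11, sell 356: 356/582 × $11,781.25 → $7,206.40
Ending inventory (cost pool remaining) = $4,574.85
Check: goods available $11,781.25 = COGS $7,206.40 + ending $4,574.85

Ending inventory = $4,574.85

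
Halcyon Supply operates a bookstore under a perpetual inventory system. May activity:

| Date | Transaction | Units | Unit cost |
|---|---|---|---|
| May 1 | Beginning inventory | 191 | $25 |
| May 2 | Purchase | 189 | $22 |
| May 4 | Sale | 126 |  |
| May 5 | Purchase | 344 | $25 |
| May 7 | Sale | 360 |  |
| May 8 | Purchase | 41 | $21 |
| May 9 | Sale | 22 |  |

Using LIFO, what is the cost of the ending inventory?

May 4, 126 sold [LIFO — newest first]: 126 @ $22 = $2,772
May 7, 360 sold [LIFO — newest first]: 344 @ $25 + 16 @ $22 = $8,952
May 9, 22 sold [LIFO — newest first]: 22 @ $21 = $462
Total COGS = $2,772 + $8,952 + $462 = $12,186
Ending inventory: 191 @ $25 + 47 @ $22 + 19 @ $21 = $6,208

Ending inventory = $6,208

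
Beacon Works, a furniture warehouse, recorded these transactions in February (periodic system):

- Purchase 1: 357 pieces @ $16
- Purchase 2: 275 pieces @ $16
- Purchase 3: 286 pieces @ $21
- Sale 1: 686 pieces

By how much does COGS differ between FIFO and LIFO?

FIFO COGS: 357 @ $16 + 275 @ $16 + 54 @ $21 = $11,246
LIFO COGS: 286 @ $21 + 275 @ $16 + 125 @ $16 = $12,406
Difference = |$11,246 − $12,406| = $1,160

$1,160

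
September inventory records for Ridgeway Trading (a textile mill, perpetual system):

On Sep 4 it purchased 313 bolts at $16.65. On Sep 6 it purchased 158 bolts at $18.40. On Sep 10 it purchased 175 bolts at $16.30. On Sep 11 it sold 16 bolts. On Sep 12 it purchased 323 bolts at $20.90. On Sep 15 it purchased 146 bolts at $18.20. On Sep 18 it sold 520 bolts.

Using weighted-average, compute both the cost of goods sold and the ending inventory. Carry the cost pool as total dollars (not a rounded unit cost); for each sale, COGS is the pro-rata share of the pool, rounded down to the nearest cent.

After Sep 4: 313 on hand, pool $5,211.45 (≈ $16.6500 each)
After Sep 6: 471 on hand, pool $8,118.65 (≈ $17.2370 each)
After Sep 10: 646 on hand, pool $10,971.15 (≈ $16.9832 each)
Sep 11, sell 16: 16/646 × $10,971.15 → $271.73
After Sep 12: 953 on hand, pool $17,450.12 (≈ $18.3107 each)
After Sep 15: 1099 on hand, pool $20,107.32 (≈ $18.2960 each)
Sep 18, sell 520: 520/1099 × $20,107.32 → $9,513.92
Total COGS = $271.73 + $9,513.92 = $9,785.65
Ending inventory (cost pool remaining) = $10,593.40

COGS = $9,785.65; ending inventory = $10,593.40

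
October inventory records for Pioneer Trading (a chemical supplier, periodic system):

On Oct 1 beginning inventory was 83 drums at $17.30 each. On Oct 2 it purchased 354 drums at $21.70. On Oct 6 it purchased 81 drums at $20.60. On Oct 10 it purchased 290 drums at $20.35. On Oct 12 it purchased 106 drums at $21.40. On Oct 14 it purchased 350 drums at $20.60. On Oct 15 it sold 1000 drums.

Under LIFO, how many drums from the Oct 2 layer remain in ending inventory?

181

Oct 15, 1000 sold [LIFO — newest first]: 350 @ $20.60 + 106 @ $21.40 + 290 @ $20.35 + 81 @ $20.60 + 173 @ $21.70 = $20,802.60
Ending inventory: 83 @ $17.30 + 181 @ $21.70 = $5,363.60
Check: goods available $26,166.20 = COGS $20,802.60 + ending $5,363.60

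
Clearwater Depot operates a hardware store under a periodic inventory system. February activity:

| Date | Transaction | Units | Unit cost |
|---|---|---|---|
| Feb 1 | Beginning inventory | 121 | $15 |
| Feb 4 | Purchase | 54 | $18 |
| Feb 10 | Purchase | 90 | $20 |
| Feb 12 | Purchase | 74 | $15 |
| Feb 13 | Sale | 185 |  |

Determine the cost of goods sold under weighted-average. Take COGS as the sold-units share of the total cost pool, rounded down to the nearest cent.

Feb 13, sell 185: 185/339 × $5,697.00 → $3,108.98
Ending inventory (cost pool remaining) = $2,588.02
Check: goods available $5,697.00 = COGS $3,108.98 + ending $2,588.02

COGS = $3,108.98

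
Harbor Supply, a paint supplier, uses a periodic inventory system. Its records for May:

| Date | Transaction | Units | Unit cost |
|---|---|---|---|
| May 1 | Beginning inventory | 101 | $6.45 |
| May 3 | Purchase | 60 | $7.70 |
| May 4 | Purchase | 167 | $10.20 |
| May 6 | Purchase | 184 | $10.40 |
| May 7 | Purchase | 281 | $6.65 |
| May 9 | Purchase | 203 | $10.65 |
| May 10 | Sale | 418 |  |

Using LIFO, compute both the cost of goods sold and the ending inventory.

COGS = $3,591.70; ending inventory = $5,169.35

May 10, 418 sold [LIFO — newest first]: 203 @ $10.65 + 215 @ $6.65 = $3,591.70
Ending inventory: 101 @ $6.45 + 60 @ $7.70 + 167 @ $10.20 + 184 @ $10.40 + 66 @ $6.65 = $5,169.35
Check: goods available $8,761.05 = COGS $3,591.70 + ending $5,169.35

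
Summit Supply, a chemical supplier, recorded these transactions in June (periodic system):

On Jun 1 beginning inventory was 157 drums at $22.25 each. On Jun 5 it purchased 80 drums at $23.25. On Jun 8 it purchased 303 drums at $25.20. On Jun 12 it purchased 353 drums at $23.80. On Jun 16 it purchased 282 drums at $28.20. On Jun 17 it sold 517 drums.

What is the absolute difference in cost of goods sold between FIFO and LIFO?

$1,136.15

FIFO COGS: 157 @ $22.25 + 80 @ $23.25 + 280 @ $25.20 = $12,409.25
LIFO COGS: 282 @ $28.20 + 235 @ $23.80 = $13,545.40
Difference = |$12,409.25 − $13,545.40| = $1,136.15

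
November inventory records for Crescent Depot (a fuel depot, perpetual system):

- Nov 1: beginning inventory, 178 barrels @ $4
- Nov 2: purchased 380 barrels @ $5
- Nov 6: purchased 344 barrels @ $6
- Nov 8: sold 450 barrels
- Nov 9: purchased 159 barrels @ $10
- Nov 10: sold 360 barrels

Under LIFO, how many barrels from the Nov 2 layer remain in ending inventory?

73

Nov 8, 450 sold [LIFO — newest first]: 344 @ $6 + 106 @ $5 = $2,594
Nov 10, 360 sold [LIFO — newest first]: 159 @ $10 + 201 @ $5 = $2,595
Total COGS = $2,594 + $2,595 = $5,189
Ending inventory: 178 @ $4 + 73 @ $5 = $1,077
Check: goods available $6,266 = COGS $5,189 + ending $1,077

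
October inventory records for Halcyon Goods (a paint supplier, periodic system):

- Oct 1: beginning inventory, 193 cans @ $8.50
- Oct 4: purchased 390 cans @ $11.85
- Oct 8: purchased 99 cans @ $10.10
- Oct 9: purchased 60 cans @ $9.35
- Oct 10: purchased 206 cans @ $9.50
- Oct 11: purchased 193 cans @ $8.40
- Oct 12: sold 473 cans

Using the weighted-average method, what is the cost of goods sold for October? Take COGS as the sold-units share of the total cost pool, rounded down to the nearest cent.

Oct 12, sell 473: 473/1141 × $11,401.10 → $4,726.31
Ending inventory (cost pool remaining) = $6,674.79
Check: goods available $11,401.10 = COGS $4,726.31 + ending $6,674.79

COGS = $4,726.31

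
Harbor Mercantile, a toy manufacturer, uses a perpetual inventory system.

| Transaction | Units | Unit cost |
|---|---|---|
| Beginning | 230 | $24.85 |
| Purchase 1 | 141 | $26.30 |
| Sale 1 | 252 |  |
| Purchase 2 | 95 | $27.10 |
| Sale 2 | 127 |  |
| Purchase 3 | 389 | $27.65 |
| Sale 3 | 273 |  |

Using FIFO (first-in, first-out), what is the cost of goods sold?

COGS = $17,141.20

Sale 1 (252) [FIFO — oldest first]: 230 @ $24.85 + 22 @ $26.30 = $6,294.10
Sale 2 (127) [FIFO — oldest first]: 119 @ $26.30 + 8 @ $27.10 = $3,346.50
Sale 3 (273) [FIFO — oldest first]: 87 @ $27.10 + 186 @ $27.65 = $7,500.60
Total COGS = $6,294.10 + $3,346.50 + $7,500.60 = $17,141.20
Ending inventory: 203 @ $27.65 = $5,612.95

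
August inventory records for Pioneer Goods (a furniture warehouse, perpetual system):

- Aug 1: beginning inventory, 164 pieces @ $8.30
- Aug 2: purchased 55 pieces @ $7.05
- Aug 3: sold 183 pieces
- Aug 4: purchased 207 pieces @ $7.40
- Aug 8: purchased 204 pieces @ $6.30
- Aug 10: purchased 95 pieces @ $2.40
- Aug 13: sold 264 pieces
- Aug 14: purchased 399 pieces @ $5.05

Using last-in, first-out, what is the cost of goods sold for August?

Aug 3, 183 sold [LIFO — newest first]: 55 @ $7.05 + 128 @ $8.30 = $1,450.15
Aug 13, 264 sold [LIFO — newest first]: 95 @ $2.40 + 169 @ $6.30 = $1,292.70
Total COGS = $1,450.15 + $1,292.70 = $2,742.85
Ending inventory: 36 @ $8.30 + 207 @ $7.40 + 35 @ $6.30 + 399 @ $5.05 = $4,066.05

COGS = $2,742.85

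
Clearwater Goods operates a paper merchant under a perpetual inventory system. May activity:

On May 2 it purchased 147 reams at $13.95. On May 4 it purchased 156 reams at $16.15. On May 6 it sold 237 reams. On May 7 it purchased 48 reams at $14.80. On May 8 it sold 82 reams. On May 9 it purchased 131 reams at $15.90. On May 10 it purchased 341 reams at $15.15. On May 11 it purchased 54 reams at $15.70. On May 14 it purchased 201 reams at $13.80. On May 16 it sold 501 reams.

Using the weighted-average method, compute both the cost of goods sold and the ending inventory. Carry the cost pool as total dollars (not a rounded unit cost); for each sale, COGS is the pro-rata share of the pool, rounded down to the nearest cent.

After May 2: 147 on hand, pool $2,050.65 (≈ $13.9500 each)
After May 4: 303 on hand, pool $4,570.05 (≈ $15.0827 each)
May 6, sell 237: 237/303 × $4,570.05 → $3,574.59
After May 7: 114 on hand, pool $1,705.86 (≈ $14.9637 each)
May 8, sell 82: 82/114 × $1,705.86 → $1,227.02
After May 9: 163 on hand, pool $2,561.74 (≈ $15.7162 each)
After May 10: 504 on hand, pool $7,727.89 (≈ $15.3331 each)
After May 11: 558 on hand, pool $8,575.69 (≈ $15.3686 each)
After May 14: 759 on hand, pool $11,349.49 (≈ $14.9532 each)
May 16, sell 501: 501/759 × $11,349.49 → $7,491.56
Total COGS = $3,574.59 + $1,227.02 + $7,491.56 = $12,293.17
Ending inventory (cost pool remaining) = $3,857.93

COGS = $12,293.17; ending inventory = $3,857.93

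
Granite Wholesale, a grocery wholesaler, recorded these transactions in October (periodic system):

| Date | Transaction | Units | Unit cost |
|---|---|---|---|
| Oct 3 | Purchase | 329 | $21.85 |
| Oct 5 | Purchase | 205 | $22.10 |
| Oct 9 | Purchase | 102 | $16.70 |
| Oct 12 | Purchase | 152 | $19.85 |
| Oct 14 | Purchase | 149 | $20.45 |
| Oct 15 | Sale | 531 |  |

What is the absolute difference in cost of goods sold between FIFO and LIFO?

FIFO COGS: 329 @ $21.85 + 202 @ $22.10 = $11,652.85
LIFO COGS: 149 @ $20.45 + 152 @ $19.85 + 102 @ $16.70 + 128 @ $22.10 = $10,596.45
Difference = |$11,652.85 − $10,596.45| = $1,056.40

$1,056.40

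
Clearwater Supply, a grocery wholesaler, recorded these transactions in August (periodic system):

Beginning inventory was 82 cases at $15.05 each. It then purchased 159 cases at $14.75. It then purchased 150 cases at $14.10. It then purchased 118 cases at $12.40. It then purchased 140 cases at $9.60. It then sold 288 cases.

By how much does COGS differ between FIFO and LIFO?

FIFO COGS: 82 @ $15.05 + 159 @ $14.75 + 47 @ $14.10 = $4,242.05
LIFO COGS: 140 @ $9.60 + 118 @ $12.40 + 30 @ $14.10 = $3,230.20
Difference = |$4,242.05 − $3,230.20| = $1,011.85

$1,011.85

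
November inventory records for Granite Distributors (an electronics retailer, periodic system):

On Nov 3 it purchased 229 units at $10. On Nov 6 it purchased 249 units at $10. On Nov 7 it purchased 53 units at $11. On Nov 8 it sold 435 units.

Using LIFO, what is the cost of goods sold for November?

Nov 8, 435 sold [LIFO — newest first]: 53 @ $11 + 249 @ $10 + 133 @ $10 = $4,403
Ending inventory: 96 @ $10 = $960

COGS = $4,403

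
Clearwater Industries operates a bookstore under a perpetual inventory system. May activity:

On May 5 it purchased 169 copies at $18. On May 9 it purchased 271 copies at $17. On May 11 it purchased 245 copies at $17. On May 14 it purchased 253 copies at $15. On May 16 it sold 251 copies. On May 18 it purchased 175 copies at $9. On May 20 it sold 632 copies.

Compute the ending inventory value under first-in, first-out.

Ending inventory = $2,400

May 16, 251 sold [FIFO — oldest first]: 169 @ $18 + 82 @ $17 = $4,436
May 20, 632 sold [FIFO — oldest first]: 189 @ $17 + 245 @ $17 + 198 @ $15 = $10,348
Total COGS = $4,436 + $10,348 = $14,784
Ending inventory: 55 @ $15 + 175 @ $9 = $2,400
Check: goods available $17,184 = COGS $14,784 + ending $2,400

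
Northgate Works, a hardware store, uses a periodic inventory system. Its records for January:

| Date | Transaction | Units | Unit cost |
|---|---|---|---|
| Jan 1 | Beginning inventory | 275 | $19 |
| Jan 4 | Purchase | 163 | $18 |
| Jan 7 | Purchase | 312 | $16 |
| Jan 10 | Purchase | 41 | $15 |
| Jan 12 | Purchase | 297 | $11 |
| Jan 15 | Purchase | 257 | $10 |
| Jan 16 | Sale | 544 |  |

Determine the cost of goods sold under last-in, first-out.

Jan 16, 544 sold [LIFO — newest first]: 257 @ $10 + 287 @ $11 = $5,727
Ending inventory: 275 @ $19 + 163 @ $18 + 312 @ $16 + 41 @ $15 + 10 @ $11 = $13,876

COGS = $5,727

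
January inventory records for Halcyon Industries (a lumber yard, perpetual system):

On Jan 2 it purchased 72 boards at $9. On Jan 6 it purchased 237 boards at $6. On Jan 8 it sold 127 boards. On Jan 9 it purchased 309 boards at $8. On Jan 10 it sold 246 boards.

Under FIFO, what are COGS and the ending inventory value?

Jan 8, 127 sold [FIFO — oldest first]: 72 @ $9 + 55 @ $6 = $978
Jan 10, 246 sold [FIFO — oldest first]: 182 @ $6 + 64 @ $8 = $1,604
Total COGS = $978 + $1,604 = $2,582
Ending inventory: 245 @ $8 = $1,960
Check: goods available $4,542 = COGS $2,582 + ending $1,960

COGS = $2,582; ending inventory = $1,960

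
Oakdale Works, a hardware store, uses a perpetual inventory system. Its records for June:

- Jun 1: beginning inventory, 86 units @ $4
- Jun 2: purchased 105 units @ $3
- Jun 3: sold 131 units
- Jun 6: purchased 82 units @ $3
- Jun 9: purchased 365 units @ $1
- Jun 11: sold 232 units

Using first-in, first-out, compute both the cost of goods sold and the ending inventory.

COGS = $995; ending inventory = $275

Jun 3, 131 sold [FIFO — oldest first]: 86 @ $4 + 45 @ $3 = $479
Jun 11, 232 sold [FIFO — oldest first]: 60 @ $3 + 82 @ $3 + 90 @ $1 = $516
Total COGS = $479 + $516 = $995
Ending inventory: 275 @ $1 = $275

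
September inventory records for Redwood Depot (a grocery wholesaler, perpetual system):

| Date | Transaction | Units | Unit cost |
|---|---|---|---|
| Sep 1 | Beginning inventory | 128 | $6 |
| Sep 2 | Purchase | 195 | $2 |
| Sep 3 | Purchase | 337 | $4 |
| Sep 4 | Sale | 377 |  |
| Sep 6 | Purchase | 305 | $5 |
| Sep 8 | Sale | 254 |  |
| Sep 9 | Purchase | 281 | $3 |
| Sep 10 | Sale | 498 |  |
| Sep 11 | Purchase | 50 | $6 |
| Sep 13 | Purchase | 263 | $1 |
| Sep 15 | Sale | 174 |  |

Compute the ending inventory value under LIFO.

Sep 4, 377 sold [LIFO — newest first]: 337 @ $4 + 40 @ $2 = $1,428
Sep 8, 254 sold [LIFO — newest first]: 254 @ $5 = $1,270
Sep 10, 498 sold [LIFO — newest first]: 281 @ $3 + 51 @ $5 + 155 @ $2 + 11 @ $6 = $1,474
Sep 15, 174 sold [LIFO — newest first]: 174 @ $1 = $174
Total COGS = $1,428 + $1,270 + $1,474 + $174 = $4,346
Ending inventory: 117 @ $6 + 50 @ $6 + 89 @ $1 = $1,091

Ending inventory = $1,091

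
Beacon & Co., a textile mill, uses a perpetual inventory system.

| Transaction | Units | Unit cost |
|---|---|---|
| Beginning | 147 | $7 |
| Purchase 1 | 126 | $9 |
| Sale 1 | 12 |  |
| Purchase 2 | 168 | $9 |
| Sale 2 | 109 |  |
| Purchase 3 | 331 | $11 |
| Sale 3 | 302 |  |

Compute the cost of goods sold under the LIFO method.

Sale 1 (12) [LIFO — newest first]: 12 @ $9 = $108
Sale 2 (109) [LIFO — newest first]: 109 @ $9 = $981
Sale 3 (302) [LIFO — newest first]: 302 @ $11 = $3,322
Total COGS = $108 + $981 + $3,322 = $4,411
Ending inventory: 147 @ $7 + 114 @ $9 + 59 @ $9 + 29 @ $11 = $2,905
Check: goods available $7,316 = COGS $4,411 + ending $2,905

COGS = $4,411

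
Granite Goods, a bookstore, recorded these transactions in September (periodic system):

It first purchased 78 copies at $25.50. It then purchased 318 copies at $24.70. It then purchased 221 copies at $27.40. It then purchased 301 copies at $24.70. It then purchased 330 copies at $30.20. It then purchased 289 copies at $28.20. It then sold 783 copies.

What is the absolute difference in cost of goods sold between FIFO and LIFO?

$2,167.40

FIFO COGS: 78 @ $25.50 + 318 @ $24.70 + 221 @ $27.40 + 166 @ $24.70 = $19,999.20
LIFO COGS: 289 @ $28.20 + 330 @ $30.20 + 164 @ $24.70 = $22,166.60
Difference = |$19,999.20 − $22,166.60| = $2,167.40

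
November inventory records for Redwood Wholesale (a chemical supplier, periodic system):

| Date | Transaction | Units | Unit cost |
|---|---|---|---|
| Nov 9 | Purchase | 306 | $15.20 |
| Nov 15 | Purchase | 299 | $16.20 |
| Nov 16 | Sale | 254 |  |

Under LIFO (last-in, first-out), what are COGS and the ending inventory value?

Nov 16, 254 sold [LIFO — newest first]: 254 @ $16.20 = $4,114.80
Ending inventory: 306 @ $15.20 + 45 @ $16.20 = $5,380.20

COGS = $4,114.80; ending inventory = $5,380.20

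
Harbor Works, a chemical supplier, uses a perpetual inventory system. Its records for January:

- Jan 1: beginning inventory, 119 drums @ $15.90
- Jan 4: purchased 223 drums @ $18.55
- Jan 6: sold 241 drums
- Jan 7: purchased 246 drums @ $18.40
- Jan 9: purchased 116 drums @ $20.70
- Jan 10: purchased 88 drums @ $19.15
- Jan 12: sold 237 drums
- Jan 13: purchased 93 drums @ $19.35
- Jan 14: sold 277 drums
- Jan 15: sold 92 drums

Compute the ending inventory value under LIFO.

Jan 6, 241 sold [LIFO — newest first]: 223 @ $18.55 + 18 @ $15.90 = $4,422.85
Jan 12, 237 sold [LIFO — newest first]: 88 @ $19.15 + 116 @ $20.70 + 33 @ $18.40 = $4,693.60
Jan 14, 277 sold [LIFO — newest first]: 93 @ $19.35 + 184 @ $18.40 = $5,185.15
Jan 15, 92 sold [LIFO — newest first]: 29 @ $18.40 + 63 @ $15.90 = $1,535.30
Total COGS = $4,422.85 + $4,693.60 + $5,185.15 + $1,535.30 = $15,836.90
Ending inventory: 38 @ $15.90 = $604.20
Check: goods available $16,441.10 = COGS $15,836.90 + ending $604.20

Ending inventory = $604.20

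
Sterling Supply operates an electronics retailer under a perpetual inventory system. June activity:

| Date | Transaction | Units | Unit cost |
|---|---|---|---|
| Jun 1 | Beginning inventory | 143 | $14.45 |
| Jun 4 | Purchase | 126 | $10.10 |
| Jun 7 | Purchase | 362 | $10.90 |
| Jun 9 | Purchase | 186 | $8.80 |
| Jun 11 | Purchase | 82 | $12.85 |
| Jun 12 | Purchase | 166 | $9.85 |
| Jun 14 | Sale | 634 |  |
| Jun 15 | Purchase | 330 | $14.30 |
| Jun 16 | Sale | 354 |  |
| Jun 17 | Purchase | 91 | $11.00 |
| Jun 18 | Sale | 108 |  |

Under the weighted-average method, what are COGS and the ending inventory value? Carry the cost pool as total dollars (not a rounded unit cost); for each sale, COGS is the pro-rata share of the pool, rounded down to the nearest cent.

COGS = $12,601.96; ending inventory = $4,728.39

After Jun 1: 143 on hand, pool $2,066.35 (≈ $14.4500 each)
After Jun 4: 269 on hand, pool $3,338.95 (≈ $12.4125 each)
After Jun 7: 631 on hand, pool $7,284.75 (≈ $11.5448 each)
After Jun 9: 817 on hand, pool $8,921.55 (≈ $10.9199 each)
After Jun 11: 899 on hand, pool $9,975.25 (≈ $11.0959 each)
After Jun 12: 1065 on hand, pool $11,610.35 (≈ $10.9017 each)
Jun 14, sell 634: 634/1065 × $11,610.35 → $6,911.70
After Jun 15: 761 on hand, pool $9,417.65 (≈ $12.3754 each)
Jun 16, sell 354: 354/761 × $9,417.65 → $4,380.87
After Jun 17: 498 on hand, pool $6,037.78 (≈ $12.1241 each)
Jun 18, sell 108: 108/498 × $6,037.78 → $1,309.39
Total COGS = $6,911.70 + $4,380.87 + $1,309.39 = $12,601.96
Ending inventory (cost pool remaining) = $4,728.39
Check: goods available $17,330.35 = COGS $12,601.96 + ending $4,728.39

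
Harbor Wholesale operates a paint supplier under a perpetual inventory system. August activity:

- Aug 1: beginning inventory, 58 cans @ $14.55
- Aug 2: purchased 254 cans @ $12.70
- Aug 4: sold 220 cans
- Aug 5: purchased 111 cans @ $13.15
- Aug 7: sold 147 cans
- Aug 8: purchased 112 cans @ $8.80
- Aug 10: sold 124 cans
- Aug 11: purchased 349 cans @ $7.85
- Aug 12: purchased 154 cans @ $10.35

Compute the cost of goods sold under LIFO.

Aug 4, 220 sold [LIFO — newest first]: 220 @ $12.70 = $2,794.00
Aug 7, 147 sold [LIFO — newest first]: 111 @ $13.15 + 34 @ $12.70 + 2 @ $14.55 = $1,920.55
Aug 10, 124 sold [LIFO — newest first]: 112 @ $8.80 + 12 @ $14.55 = $1,160.20
Total COGS = $2,794.00 + $1,920.55 + $1,160.20 = $5,874.75
Ending inventory: 44 @ $14.55 + 349 @ $7.85 + 154 @ $10.35 = $4,973.75

COGS = $5,874.75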